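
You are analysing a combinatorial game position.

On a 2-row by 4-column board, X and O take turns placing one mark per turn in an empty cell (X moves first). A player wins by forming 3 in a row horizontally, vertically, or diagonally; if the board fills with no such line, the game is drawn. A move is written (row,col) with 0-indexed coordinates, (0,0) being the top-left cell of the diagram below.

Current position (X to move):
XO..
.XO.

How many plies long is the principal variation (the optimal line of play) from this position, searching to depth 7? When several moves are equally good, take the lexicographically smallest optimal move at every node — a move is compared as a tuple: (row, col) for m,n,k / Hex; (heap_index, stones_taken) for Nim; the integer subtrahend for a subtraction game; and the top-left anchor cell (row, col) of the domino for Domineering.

p1 X@[XO../.XO.]: (0,2)[XOX./.XO.]+0* (0,3)[XO.X/.XO.]+0 (1,0)[XO../XXO.]+0 (1,3)[XO../.XOX]+0
p2 O@[XOX./.XO.]: (0,3)[XOXO/.XO.]+0* (1,0)[XOX./OXO.]+0 (1,3)[XOX./.XOO]+0
p3 X@[XOXO/.XO.]: (1,0)[XOXO/XXO.]+0* (1,3)[XOXO/.XOX]+0
p4 O@[XOXO/XXO.]: (1,3)[XOXO/XXOO]+0*
p5 X@[XOXO/XXOO] terminal +0; root [XO../.XO.] d7

PV length from [XO../.XO.]: 4 plies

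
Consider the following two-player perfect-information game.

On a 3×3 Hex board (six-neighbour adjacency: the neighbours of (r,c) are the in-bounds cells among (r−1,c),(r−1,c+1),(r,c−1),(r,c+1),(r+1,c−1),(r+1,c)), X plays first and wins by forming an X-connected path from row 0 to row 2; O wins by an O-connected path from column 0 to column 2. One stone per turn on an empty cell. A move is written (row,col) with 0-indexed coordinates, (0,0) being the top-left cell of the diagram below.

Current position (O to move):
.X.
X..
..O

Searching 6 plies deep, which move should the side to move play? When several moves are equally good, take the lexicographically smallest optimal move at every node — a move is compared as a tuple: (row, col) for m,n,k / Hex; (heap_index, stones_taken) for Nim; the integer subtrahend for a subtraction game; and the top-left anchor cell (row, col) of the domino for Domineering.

O's best at [.X./X../..O]: (2,0)

[.X./X../..O] O move#1: (0,0):-1/OX./X../..O, (0,2):-1/.XO/X../..O, (1,1):-1/.X./XO./..O, (1,2):-1/.X./X.O/..O, (2,0):+1/.X./X../O.O*, (2,1):-1/.X./X../.OO
[.X./X../O.O] X move#2: (0,0):-1/XX./X../O.O*, (0,2):-1/.XX/X../O.O, (1,1):-1/.X./XX./O.O, (1,2):-1/.X./X.X/O.O, (2,1):-1/.X./X../OXO
[XX./X../O.O] O move#3: (0,2):+1/XXO/X../O.O*, (1,1):+1/XX./XO./O.O, (1,2):+1/XX./X.O/O.O, (2,1):+1/XX./X../OOO
[XXO/X../O.O] X move#4: (1,1):-1/XXO/XX./O.O*, (1,2):-1/XXO/X.X/O.O, (2,1):-1/XXO/X../OXO
[XXO/XX./O.O] O move#5: (1,2):-1/XXO/XXO/O.O, (2,1):+1/XXO/XX./OOO*
[XXO/XX./OOO] end (terminal -1, X#6); searched .X./X../..O to 6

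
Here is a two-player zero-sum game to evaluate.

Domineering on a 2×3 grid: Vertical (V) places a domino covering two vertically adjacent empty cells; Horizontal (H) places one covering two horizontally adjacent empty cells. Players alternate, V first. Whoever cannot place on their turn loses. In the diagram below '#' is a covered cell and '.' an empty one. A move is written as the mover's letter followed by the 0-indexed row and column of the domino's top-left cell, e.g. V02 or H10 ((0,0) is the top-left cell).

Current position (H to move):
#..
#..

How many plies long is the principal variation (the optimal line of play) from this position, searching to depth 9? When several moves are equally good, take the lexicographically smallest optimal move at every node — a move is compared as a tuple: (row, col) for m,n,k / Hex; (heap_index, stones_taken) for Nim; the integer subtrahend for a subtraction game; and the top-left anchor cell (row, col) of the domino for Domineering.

PV length from [#../#..]: 1 ply

p1 H@[#../#..]: H01[###/#..]+1* H11[#../###]+1
p2 V@[###/#..] terminal -1; root [#../#..] d9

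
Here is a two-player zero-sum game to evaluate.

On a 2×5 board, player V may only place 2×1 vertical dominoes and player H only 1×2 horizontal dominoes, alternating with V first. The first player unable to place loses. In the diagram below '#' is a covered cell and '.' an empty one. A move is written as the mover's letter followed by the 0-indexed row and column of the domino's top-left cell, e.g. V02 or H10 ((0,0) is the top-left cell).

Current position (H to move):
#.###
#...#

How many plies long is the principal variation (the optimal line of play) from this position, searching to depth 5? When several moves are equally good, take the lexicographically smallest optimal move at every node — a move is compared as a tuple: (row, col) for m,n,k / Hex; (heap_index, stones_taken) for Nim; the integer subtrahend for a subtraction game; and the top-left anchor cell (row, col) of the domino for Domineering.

p1 H@[#.###/#...#]: H11[#.###/###.#]+1* H12[#.###/#.###]-1
p2 V@[#.###/###.#] terminal -1; root [#.###/#...#] d5

PV length from [#.###/#...#]: 1 ply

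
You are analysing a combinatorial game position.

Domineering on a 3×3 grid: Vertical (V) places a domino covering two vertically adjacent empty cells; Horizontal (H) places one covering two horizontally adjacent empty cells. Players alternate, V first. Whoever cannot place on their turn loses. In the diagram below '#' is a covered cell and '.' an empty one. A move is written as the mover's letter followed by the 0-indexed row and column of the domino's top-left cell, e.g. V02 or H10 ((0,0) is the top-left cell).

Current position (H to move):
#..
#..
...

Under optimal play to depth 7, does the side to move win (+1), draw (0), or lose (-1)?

[#../#../...] H move#1: H01:-1/###/#../..., H11:+1/#../###/...*, H20:-1/#../#../##., H21:-1/#../#../.##
[#../###/...] end (terminal -1, V#2); searched #../#../... to 7

value(#../#../..., H) = +1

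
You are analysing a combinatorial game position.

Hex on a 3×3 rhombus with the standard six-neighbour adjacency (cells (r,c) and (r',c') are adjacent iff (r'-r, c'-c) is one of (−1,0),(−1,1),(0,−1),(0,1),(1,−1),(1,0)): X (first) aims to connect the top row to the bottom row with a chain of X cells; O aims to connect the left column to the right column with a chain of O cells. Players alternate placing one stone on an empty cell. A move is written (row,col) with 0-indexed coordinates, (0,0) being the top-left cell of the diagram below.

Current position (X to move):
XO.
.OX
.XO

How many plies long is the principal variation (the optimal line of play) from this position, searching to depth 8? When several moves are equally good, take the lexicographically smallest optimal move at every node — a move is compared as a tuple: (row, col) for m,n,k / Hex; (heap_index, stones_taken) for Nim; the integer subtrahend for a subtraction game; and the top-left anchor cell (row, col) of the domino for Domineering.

[XO./.OX/.XO] X move#1: (0,2):+1/XOX/.OX/.XO*, (1,0):+1/XO./XOX/.XO, (2,0):+1/XO./.OX/XXO
[XOX/.OX/.XO] end (terminal -1, O#2); searched XO./.OX/.XO to 8

PV length from [XO./.OX/.XO]: 1 ply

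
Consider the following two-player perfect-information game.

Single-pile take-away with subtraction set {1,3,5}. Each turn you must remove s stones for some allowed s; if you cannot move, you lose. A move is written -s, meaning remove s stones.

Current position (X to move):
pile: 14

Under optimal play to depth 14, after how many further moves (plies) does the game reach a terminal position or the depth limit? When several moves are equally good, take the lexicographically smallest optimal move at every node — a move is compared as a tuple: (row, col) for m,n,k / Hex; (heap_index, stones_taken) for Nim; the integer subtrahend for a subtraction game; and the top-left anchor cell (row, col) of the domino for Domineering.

PV length from [14]: 14 plies

ply 1, X at 14 | -1=-1→13*; -3=-1→11; -5=-1→9
ply 2, O at 13 | -1=+1→12*; -3=+1→10; -5=+1→8
ply 3, X at 12 | -1=-1→11*; -3=-1→9; -5=-1→7
ply 4, O at 11 | -1=+1→10*; -3=+1→8; -5=+1→6
ply 5, X at 10 | -1=-1→9*; -3=-1→7; -5=-1→5
ply 6, O at 9 | -1=+1→8*; -3=+1→6; -5=+1→4
ply 7, X at 8 | -1=-1→7*; -3=-1→5; -5=-1→3
ply 8, O at 7 | -1=+1→6*; -3=+1→4; -5=+1→2
ply 9, X at 6 | -1=-1→5*; -3=-1→3; -5=-1→1
ply 10, O at 5 | -1=+1→4*; -3=+1→2; -5=+1→0
ply 11, X at 4 | -1=-1→3*; -3=-1→1
ply 12, O at 3 | -1=+1→2*; -3=+1→0
ply 13, X at 2 | -1=-1→1*
ply 14, O at 1 | -1=+1→0*
ply 15: 0 is terminal -1 (X); from 14 depth 14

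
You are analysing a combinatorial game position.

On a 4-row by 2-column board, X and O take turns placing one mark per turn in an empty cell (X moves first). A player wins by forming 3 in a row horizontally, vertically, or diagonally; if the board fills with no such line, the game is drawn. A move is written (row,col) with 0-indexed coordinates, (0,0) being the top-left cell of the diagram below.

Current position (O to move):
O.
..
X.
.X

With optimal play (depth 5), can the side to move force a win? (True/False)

[O./../X./.X] O move#1: (0,1):+0/OO/../X./.X*, (1,0):+0/O./O./X./.X, (1,1):+0/O./.O/X./.X, (2,1):+0/O./../XO/.X, (3,0):+0/O./../X./OX
[OO/../X./.X] X move#2: (1,0):+0/OO/X./X./.X*, (1,1):+0/OO/.X/X./.X, (2,1):+0/OO/../XX/.X, (3,0):+0/OO/../X./XX
[OO/X./X./.X] O move#3: (1,1):-1/OO/XO/X./.X, (2,1):-1/OO/X./XO/.X, (3,0):+0/OO/X./X./OX*
[OO/X./X./OX] X move#4: (1,1):+0/OO/XX/X./OX*, (2,1):+0/OO/X./XX/OX
[OO/XX/X./OX] O move#5: (2,1):+0/OO/XX/XO/OX*
[OO/XX/XO/OX] end (terminal +0, X#6); searched O./../X./.X to 5

O winning at [O./../X./.X]: False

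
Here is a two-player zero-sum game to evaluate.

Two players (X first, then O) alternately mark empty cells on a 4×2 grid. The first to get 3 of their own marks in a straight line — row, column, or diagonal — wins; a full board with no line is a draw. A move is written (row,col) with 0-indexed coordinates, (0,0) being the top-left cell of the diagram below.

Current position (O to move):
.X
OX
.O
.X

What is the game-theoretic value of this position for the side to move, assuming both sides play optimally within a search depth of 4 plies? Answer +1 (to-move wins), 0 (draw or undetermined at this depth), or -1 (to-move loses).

[.X/OX/.O/.X] O move#1: (0,0):+0/OX/OX/.O/.X, (2,0):+1/.X/OX/OO/.X*, (3,0):+0/.X/OX/.O/OX
[.X/OX/OO/.X] X move#2: (0,0):-1/XX/OX/OO/.X*, (3,0):-1/.X/OX/OO/XX
[XX/OX/OO/.X] O move#3: (3,0):+1/XX/OX/OO/OX*
[XX/OX/OO/OX] end (terminal -1, X#4); searched .X/OX/.O/.X to 4

value(.X/OX/.O/.X, O) = +1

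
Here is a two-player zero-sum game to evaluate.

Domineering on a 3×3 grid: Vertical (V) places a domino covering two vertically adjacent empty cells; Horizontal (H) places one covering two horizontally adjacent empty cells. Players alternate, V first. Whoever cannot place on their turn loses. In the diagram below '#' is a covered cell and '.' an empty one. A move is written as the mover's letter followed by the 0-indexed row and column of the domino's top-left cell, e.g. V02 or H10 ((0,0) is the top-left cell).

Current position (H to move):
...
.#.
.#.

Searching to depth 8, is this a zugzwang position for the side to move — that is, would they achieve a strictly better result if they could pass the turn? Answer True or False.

zugzwang(.../.#./.#., H) = False

[.../.#./.#.] H move#1: H00:-1/##./.#./.#.*, H01:-1/.##/.#./.#.
[##./.#./.#.] V move#2: V02:+1/###/.##/.#.*, V10:+1/##./##./##., V12:+1/##./.##/.##
[###/.##/.#.] end (terminal -1, H#3); searched .../.#./.#. to 8
suppose H passes — search the same position with V to move:
pass> [.../.#./.#.] V move#1: V00:+1/#../##./.#.*, V02:+1/..#/.##/.#., V10:+1/.../##./##., V12:+1/.../.##/.##
pass> [#../##./.#.] H move#2: H01:-1/###/##./.#.*
pass> [###/##./.#.] V move#3: V12:+1/###/###/.##*
pass> [###/###/.##] end (terminal -1, H#4); searched .../.#./.#. to 8
for H: play -1, pass -1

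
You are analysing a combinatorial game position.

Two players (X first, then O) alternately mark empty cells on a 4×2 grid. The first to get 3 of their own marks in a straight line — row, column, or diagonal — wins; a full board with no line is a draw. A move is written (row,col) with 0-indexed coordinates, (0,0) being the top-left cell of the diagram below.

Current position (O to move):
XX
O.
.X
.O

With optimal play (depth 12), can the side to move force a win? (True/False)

[XX/O./.X/.O] O move#1: (1,1):+0/XX/OO/.X/.O*, (2,0):-1/XX/O./OX/.O, (3,0):-1/XX/O./.X/OO
[XX/OO/.X/.O] X move#2: (2,0):+0/XX/OO/XX/.O*, (3,0):+0/XX/OO/.X/XO
[XX/OO/XX/.O] O move#3: (3,0):+0/XX/OO/XX/OO*
[XX/OO/XX/OO] end (terminal +0, X#4); searched XX/O./.X/.O to 12

O winning at [XX/O./.X/.O]: False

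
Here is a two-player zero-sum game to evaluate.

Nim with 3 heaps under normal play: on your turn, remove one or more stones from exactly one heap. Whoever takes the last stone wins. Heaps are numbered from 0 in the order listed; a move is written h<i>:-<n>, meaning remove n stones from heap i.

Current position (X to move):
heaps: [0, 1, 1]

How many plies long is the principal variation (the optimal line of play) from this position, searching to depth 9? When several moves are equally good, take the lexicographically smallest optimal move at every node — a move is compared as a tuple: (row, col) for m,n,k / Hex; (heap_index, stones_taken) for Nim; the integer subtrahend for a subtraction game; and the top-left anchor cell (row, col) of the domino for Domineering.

PV length from [(0,1,1)]: 2 plies

p1 X@[(0,1,1)]: h1:-1[(0,0,1)]-1* h2:-1[(0,1,0)]-1
p2 O@[(0,0,1)]: h2:-1[(0,0,0)]+1*
p3 X@[(0,0,0)] terminal -1; root [(0,1,1)] d9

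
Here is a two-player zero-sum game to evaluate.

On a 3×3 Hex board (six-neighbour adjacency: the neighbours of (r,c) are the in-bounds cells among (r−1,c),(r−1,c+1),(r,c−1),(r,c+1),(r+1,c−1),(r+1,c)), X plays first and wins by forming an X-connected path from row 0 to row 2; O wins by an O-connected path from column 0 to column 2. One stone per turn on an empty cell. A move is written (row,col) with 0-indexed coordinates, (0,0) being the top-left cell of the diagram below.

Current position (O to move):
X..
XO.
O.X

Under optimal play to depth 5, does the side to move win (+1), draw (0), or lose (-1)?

ply 1, O at X../XO./O.X | (0,1)=+1→XO./XO./O.X*; (0,2)=+1→X.O/XO./O.X; (1,2)=+1→X../XOO/O.X; (2,1)=+1→X../XO./OOX
ply 2, X at XO./XO./O.X | (0,2)=-1→XOX/XO./O.X*; (1,2)=-1→XO./XOX/O.X; (2,1)=-1→XO./XO./OXX
ply 3, O at XOX/XO./O.X | (1,2)=+1→XOX/XOO/O.X*; (2,1)=-1→XOX/XO./OOX
ply 4: XOX/XOO/O.X is terminal -1 (X); from X../XO./O.X depth 5

value(X../XO./O.X, O) = +1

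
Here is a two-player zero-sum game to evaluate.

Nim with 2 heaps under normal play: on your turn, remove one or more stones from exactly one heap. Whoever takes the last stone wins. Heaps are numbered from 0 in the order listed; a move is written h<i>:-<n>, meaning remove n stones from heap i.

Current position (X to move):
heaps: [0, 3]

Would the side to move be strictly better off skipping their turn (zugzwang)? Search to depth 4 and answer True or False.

ply 1, X at (0,3) | h1:-1=-1→(0,2); h1:-2=-1→(0,1); h1:-3=+1→(0,0)*
ply 2: (0,0) is terminal -1 (O); from (0,3) depth 4
suppose X passes — search the same position with O to move:
pass> ply 1, O at (0,3) | h1:-1=-1→(0,2); h1:-2=-1→(0,1); h1:-3=+1→(0,0)*
pass> ply 2: (0,0) is terminal -1 (X); from (0,3) depth 4
for X: play +1, pass -1

zugzwang((0,3), X) = False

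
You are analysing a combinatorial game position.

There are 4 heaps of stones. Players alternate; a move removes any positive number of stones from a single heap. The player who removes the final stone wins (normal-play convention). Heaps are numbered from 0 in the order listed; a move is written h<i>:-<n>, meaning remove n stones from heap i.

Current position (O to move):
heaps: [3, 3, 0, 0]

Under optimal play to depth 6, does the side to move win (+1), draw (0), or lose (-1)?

ply 1, O at (3,3,0,0) | h0:-1=-1→(2,3,0,0)*; h0:-2=-1→(1,3,0,0); h0:-3=-1→(0,3,0,0); h1:-1=-1→(3,2,0,0); h1:-2=-1→(3,1,0,0); h1:-3=-1→(3,0,0,0)
ply 2, X at (2,3,0,0) | h0:-1=-1→(1,3,0,0); h0:-2=-1→(0,3,0,0); h1:-1=+1→(2,2,0,0)*; h1:-2=-1→(2,1,0,0); h1:-3=-1→(2,0,0,0)
ply 3, O at (2,2,0,0) | h0:-1=-1→(1,2,0,0)*; h0:-2=-1→(0,2,0,0); h1:-1=-1→(2,1,0,0); h1:-2=-1→(2,0,0,0)
ply 4, X at (1,2,0,0) | h0:-1=-1→(0,2,0,0); h1:-1=+1→(1,1,0,0)*; h1:-2=-1→(1,0,0,0)
ply 5, O at (1,1,0,0) | h0:-1=-1→(0,1,0,0)*; h1:-1=-1→(1,0,0,0)
ply 6, X at (0,1,0,0) | h1:-1=+1→(0,0,0,0)*
ply 7: (0,0,0,0) is terminal -1 (O); from (3,3,0,0) depth 6

value((3,3,0,0), O) = -1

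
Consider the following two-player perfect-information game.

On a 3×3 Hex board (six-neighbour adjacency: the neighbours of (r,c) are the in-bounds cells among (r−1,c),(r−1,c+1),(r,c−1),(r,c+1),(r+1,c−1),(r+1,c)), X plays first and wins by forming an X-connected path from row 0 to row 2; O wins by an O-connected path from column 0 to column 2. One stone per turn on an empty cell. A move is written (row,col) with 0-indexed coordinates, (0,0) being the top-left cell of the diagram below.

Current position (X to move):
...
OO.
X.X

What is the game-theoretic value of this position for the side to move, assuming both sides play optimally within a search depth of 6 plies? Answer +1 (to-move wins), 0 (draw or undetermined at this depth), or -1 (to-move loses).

value(.../OO./X.X, X) = -1

ply 1, X at .../OO./X.X | (0,0)=-1→X../OO./X.X*; (0,1)=-1→.X./OO./X.X; (0,2)=-1→..X/OO./X.X; (1,2)=-1→.../OOX/X.X; (2,1)=-1→.../OO./XXX
ply 2, O at X../OO./X.X | (0,1)=+1→XO./OO./X.X*; (0,2)=+1→X.O/OO./X.X; (1,2)=+1→X../OOO/X.X; (2,1)=+1→X../OO./XOX
ply 3, X at XO./OO./X.X | (0,2)=-1→XOX/OO./X.X*; (1,2)=-1→XO./OOX/X.X; (2,1)=-1→XO./OO./XXX
ply 4, O at XOX/OO./X.X | (1,2)=+1→XOX/OOO/X.X*; (2,1)=-1→XOX/OO./XOX
ply 5: XOX/OOO/X.X is terminal -1 (X); from .../OO./X.X depth 6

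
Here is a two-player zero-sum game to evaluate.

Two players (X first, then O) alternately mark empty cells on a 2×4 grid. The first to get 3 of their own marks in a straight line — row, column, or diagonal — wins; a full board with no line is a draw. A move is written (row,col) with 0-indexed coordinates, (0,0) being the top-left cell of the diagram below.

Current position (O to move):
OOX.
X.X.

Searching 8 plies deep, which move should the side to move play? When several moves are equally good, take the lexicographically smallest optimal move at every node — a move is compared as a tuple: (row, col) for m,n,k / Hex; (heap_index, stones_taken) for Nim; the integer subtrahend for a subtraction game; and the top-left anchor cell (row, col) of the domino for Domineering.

O's best at [OOX./X.X.]: (1,1)

p1 O@[OOX./X.X.]: (0,3)[OOXO/X.X.]-1 (1,1)[OOX./XOX.]+0* (1,3)[OOX./X.XO]-1
p2 X@[OOX./XOX.]: (0,3)[OOXX/XOX.]+0* (1,3)[OOX./XOXX]+0
p3 O@[OOXX/XOX.]: (1,3)[OOXX/XOXO]+0*
p4 X@[OOXX/XOXO] terminal +0; root [OOX./X.X.] d8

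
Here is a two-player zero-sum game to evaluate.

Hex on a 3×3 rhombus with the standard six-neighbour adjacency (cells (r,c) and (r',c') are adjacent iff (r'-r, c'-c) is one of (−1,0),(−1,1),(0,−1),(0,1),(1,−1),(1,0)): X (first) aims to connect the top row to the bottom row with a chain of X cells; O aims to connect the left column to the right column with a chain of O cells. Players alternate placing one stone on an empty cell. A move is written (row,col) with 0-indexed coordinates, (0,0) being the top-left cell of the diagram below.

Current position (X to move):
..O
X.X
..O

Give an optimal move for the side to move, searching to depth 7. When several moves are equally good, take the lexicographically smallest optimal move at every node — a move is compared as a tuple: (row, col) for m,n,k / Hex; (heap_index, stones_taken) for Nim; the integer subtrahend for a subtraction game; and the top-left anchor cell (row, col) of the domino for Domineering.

X's best at [..O/X.X/..O]: (1,1)

ply 1, X at ..O/X.X/..O | (0,0)=-1→X.O/X.X/..O; (0,1)=-1→.XO/X.X/..O; (1,1)=+1→..O/XXX/..O*; (2,0)=+1→..O/X.X/X.O; (2,1)=+1→..O/X.X/.XO
ply 2, O at ..O/XXX/..O | (0,0)=-1→O.O/XXX/..O*; (0,1)=-1→.OO/XXX/..O; (2,0)=-1→..O/XXX/O.O; (2,1)=-1→..O/XXX/.OO
ply 3, X at O.O/XXX/..O | (0,1)=+1→OXO/XXX/..O*; (2,0)=-1→O.O/XXX/X.O; (2,1)=-1→O.O/XXX/.XO
ply 4, O at OXO/XXX/..O | (2,0)=-1→OXO/XXX/O.O*; (2,1)=-1→OXO/XXX/.OO
ply 5, X at OXO/XXX/O.O | (2,1)=+1→OXO/XXX/OXO*
ply 6: OXO/XXX/OXO is terminal -1 (O); from ..O/X.X/..O depth 7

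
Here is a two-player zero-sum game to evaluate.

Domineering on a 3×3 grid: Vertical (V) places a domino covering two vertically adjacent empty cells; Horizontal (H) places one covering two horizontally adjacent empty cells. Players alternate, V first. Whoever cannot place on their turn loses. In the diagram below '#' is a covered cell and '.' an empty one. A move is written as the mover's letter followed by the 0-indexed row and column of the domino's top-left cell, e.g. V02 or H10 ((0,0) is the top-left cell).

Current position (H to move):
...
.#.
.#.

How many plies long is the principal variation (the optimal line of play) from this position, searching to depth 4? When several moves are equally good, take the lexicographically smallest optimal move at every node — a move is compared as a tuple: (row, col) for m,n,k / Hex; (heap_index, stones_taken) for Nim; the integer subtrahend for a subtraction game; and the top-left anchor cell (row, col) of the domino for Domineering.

p1 H@[.../.#./.#.]: H00[##./.#./.#.]-1* H01[.##/.#./.#.]-1
p2 V@[##./.#./.#.]: V02[###/.##/.#.]+1* V10[##./##./##.]+1 V12[##./.##/.##]+1
p3 H@[###/.##/.#.] terminal -1; root [.../.#./.#.] d4

PV length from [.../.#./.#.]: 2 plies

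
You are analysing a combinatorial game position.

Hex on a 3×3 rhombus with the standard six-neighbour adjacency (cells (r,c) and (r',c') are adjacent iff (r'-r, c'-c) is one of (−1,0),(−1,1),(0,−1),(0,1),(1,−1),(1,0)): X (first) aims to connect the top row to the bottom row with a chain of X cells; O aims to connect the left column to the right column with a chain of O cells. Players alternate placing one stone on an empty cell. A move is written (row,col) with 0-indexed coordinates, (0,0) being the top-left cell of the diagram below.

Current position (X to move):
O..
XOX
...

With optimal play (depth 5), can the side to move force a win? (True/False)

X winning at [O../XOX/...]: True

[O../XOX/...] X move#1: (0,1):+1/OX./XOX/...*, (0,2):+1/O.X/XOX/..., (2,0):+1/O../XOX/X.., (2,1):-1/O../XOX/.X., (2,2):-1/O../XOX/..X
[OX./XOX/...] O move#2: (0,2):-1/OXO/XOX/...*, (2,0):-1/OX./XOX/O.., (2,1):-1/OX./XOX/.O., (2,2):-1/OX./XOX/..O
[OXO/XOX/...] X move#3: (2,0):+1/OXO/XOX/X..*, (2,1):-1/OXO/XOX/.X., (2,2):-1/OXO/XOX/..X
[OXO/XOX/X..] end (terminal -1, O#4); searched O../XOX/... to 5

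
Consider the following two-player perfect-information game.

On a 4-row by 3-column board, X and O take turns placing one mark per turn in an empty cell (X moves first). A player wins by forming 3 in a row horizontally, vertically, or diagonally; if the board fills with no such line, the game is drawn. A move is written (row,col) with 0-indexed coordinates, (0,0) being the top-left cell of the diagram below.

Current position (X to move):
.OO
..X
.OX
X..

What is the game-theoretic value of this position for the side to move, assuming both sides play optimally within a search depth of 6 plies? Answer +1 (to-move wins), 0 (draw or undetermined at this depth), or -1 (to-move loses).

value(.OO/..X/.OX/X.., X) = +1

p1 X@[.OO/..X/.OX/X..]: (0,0)[XOO/..X/.OX/X..]-1 (1,0)[.OO/X.X/.OX/X..]-1 (1,1)[.OO/.XX/.OX/X..]-1 (2,0)[.OO/..X/XOX/X..]-1 (3,1)[.OO/..X/.OX/XX.]-1 (3,2)[.OO/..X/.OX/X.X]+1*
p2 O@[.OO/..X/.OX/X.X] terminal -1; root [.OO/..X/.OX/X..] d6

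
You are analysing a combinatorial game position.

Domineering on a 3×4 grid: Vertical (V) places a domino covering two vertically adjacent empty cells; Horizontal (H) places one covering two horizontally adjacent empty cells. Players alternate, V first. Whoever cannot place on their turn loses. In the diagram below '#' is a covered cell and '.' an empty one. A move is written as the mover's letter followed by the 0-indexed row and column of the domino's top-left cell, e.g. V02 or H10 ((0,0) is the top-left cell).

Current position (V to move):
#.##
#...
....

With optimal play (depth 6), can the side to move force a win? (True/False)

V winning at [#.##/#.../....]: True

p1 V@[#.##/#.../....]: V01[####/##../....]-1 V11[#.##/##../.#..]-1 V12[#.##/#.#./..#.]+1* V13[#.##/#..#/...#]-1
p2 H@[#.##/#.#./..#.]: H20[#.##/#.#./###.]-1*
p3 V@[#.##/#.#./###.]: V01[####/###./###.]+1* V13[#.##/#.##/####]+1
p4 H@[####/###./###.] terminal -1; root [#.##/#.../....] d6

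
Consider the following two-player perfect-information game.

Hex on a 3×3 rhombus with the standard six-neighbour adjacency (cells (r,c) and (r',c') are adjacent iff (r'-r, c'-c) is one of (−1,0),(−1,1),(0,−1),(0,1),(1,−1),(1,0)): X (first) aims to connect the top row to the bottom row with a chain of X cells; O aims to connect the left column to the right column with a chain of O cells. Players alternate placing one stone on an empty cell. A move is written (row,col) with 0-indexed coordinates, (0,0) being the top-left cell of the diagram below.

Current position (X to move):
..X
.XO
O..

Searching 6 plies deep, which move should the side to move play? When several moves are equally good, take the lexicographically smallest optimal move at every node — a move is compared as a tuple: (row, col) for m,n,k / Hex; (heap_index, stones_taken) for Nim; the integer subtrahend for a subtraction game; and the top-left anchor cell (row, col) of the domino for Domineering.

X's best at [..X/.XO/O..]: (2,1)

ply 1, X at ..X/.XO/O.. | (0,0)=-1→X.X/.XO/O..; (0,1)=-1→.XX/.XO/O..; (1,0)=-1→..X/XXO/O..; (2,1)=+1→..X/.XO/OX.*; (2,2)=-1→..X/.XO/O.X
ply 2: ..X/.XO/OX. is terminal -1 (O); from ..X/.XO/O.. depth 6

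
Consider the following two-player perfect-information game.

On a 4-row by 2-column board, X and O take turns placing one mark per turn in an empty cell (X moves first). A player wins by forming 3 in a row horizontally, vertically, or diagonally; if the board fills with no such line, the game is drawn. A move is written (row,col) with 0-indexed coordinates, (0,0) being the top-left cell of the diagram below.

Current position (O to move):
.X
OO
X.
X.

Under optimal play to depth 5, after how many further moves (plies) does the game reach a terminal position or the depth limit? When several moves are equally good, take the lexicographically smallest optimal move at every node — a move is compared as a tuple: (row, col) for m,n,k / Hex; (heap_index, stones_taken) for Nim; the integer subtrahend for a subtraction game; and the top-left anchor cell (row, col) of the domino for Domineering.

PV length from [.X/OO/X./X.]: 3 plies

p1 O@[.X/OO/X./X.]: (0,0)[OX/OO/X./X.]+0* (2,1)[.X/OO/XO/X.]+0 (3,1)[.X/OO/X./XO]+0
p2 X@[OX/OO/X./X.]: (2,1)[OX/OO/XX/X.]+0* (3,1)[OX/OO/X./XX]+0
p3 O@[OX/OO/XX/X.]: (3,1)[OX/OO/XX/XO]+0*
p4 X@[OX/OO/XX/XO] terminal +0; root [.X/OO/X./X.] d5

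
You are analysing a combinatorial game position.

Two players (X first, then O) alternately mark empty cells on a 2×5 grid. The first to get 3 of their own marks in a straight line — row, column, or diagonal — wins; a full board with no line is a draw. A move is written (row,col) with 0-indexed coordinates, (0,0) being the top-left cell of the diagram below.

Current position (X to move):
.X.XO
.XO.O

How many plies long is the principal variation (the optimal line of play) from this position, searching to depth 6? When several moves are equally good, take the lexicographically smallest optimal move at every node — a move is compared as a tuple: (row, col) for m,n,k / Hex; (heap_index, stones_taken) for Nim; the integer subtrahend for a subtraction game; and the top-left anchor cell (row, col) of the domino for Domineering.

PV length from [.X.XO/.XO.O]: 1 ply

p1 X@[.X.XO/.XO.O]: (0,0)[XX.XO/.XO.O]-1 (0,2)[.XXXO/.XO.O]+1* (1,0)[.X.XO/XXO.O]-1 (1,3)[.X.XO/.XOXO]+0
p2 O@[.XXXO/.XO.O] terminal -1; root [.X.XO/.XO.O] d6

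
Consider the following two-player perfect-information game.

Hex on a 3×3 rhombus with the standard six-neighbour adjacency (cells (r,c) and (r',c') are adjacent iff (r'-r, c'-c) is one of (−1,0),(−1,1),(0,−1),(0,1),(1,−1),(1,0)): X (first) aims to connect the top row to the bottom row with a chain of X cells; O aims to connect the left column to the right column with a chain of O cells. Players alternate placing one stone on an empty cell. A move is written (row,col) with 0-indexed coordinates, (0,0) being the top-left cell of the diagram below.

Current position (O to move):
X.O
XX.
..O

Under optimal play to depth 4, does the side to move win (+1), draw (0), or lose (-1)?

p1 O@[X.O/XX./..O]: (0,1)[XOO/XX./..O]-1* (1,2)[X.O/XXO/..O]-1 (2,0)[X.O/XX./O.O]-1 (2,1)[X.O/XX./.OO]-1
p2 X@[XOO/XX./..O]: (1,2)[XOO/XXX/..O]+1* (2,0)[XOO/XX./X.O]+1 (2,1)[XOO/XX./.XO]+1
p3 O@[XOO/XXX/..O]: (2,0)[XOO/XXX/O.O]-1* (2,1)[XOO/XXX/.OO]-1
p4 X@[XOO/XXX/O.O]: (2,1)[XOO/XXX/OXO]+1*
p5 O@[XOO/XXX/OXO] terminal -1; root [X.O/XX./..O] d4

value(X.O/XX./..O, O) = -1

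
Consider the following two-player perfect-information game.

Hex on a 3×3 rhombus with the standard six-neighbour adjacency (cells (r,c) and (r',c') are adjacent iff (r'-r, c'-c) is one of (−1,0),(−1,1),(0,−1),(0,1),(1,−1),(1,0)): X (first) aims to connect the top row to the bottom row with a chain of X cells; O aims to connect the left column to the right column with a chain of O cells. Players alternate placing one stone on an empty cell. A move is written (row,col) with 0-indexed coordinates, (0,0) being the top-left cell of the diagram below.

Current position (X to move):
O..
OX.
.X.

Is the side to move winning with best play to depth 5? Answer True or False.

ply 1, X at O../OX./.X. | (0,1)=+1→OX./OX./.X.*; (0,2)=+1→O.X/OX./.X.; (1,2)=+1→O../OXX/.X.; (2,0)=+1→O../OX./XX.; (2,2)=+1→O../OX./.XX
ply 2: OX./OX./.X. is terminal -1 (O); from O../OX./.X. depth 5

X winning at [O../OX./.X.]: True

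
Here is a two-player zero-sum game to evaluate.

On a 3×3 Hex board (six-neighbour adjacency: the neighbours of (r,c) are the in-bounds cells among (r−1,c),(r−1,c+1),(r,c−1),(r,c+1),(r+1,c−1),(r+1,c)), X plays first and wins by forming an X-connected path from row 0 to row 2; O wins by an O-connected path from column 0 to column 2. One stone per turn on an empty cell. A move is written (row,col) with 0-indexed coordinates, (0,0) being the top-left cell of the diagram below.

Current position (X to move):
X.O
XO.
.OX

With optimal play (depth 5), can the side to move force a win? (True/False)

[X.O/XO./.OX] X move#1: (0,1):-1/XXO/XO./.OX, (1,2):-1/X.O/XOX/.OX, (2,0):+1/X.O/XO./XOX*
[X.O/XO./XOX] end (terminal -1, O#2); searched X.O/XO./.OX to 5

X winning at [X.O/XO./.OX]: True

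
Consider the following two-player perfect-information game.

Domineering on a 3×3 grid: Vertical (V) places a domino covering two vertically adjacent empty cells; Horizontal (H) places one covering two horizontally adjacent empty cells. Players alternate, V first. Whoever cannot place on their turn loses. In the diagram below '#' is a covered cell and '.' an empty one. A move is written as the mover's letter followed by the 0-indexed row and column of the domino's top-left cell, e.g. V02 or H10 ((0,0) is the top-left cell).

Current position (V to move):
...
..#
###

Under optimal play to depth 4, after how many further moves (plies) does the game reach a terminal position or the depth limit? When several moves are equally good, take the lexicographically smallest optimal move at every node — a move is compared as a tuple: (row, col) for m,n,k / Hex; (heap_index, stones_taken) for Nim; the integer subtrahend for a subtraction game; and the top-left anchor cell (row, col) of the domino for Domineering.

PV length from [.../..#/###]: 1 ply

p1 V@[.../..#/###]: V00[#../#.#/###]-1 V01[.#./.##/###]+1*
p2 H@[.#./.##/###] terminal -1; root [.../..#/###] d4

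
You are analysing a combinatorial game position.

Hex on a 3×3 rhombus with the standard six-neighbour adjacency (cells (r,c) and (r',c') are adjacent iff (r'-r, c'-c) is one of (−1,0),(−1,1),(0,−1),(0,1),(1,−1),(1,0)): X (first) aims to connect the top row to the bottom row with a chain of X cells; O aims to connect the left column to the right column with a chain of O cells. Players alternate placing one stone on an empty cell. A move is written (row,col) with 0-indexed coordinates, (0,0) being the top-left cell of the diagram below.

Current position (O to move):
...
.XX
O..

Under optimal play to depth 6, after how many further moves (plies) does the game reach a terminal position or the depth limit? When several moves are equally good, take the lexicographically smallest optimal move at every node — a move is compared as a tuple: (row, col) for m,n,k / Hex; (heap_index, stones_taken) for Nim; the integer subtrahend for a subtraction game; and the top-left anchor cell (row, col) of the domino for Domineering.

[.../.XX/O..] O move#1: (0,0):-1/O../.XX/O..*, (0,1):-1/.O./.XX/O.., (0,2):-1/..O/.XX/O.., (1,0):-1/.../OXX/O.., (2,1):-1/.../.XX/OO., (2,2):-1/.../.XX/O.O
[O../.XX/O..] X move#2: (0,1):+1/OX./.XX/O..*, (0,2):+1/O.X/.XX/O.., (1,0):+1/O../XXX/O.., (2,1):+1/O../.XX/OX., (2,2):+1/O../.XX/O.X
[OX./.XX/O..] O move#3: (0,2):-1/OXO/.XX/O..*, (1,0):-1/OX./OXX/O.., (2,1):-1/OX./.XX/OO., (2,2):-1/OX./.XX/O.O
[OXO/.XX/O..] X move#4: (1,0):+1/OXO/XXX/O..*, (2,1):+1/OXO/.XX/OX., (2,2):+1/OXO/.XX/O.X
[OXO/XXX/O..] O move#5: (2,1):-1/OXO/XXX/OO.*, (2,2):-1/OXO/XXX/O.O
[OXO/XXX/OO.] X move#6: (2,2):+1/OXO/XXX/OOX*
[OXO/XXX/OOX] end (terminal -1, O#7); searched .../.XX/O.. to 6

PV length from [.../.XX/O..]: 6 plies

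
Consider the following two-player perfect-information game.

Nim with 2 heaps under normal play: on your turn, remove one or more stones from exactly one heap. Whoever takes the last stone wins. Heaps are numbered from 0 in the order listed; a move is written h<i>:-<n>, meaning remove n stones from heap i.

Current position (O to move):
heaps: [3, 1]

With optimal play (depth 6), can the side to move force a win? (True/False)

ply 1, O at (3,1) | h0:-1=-1→(2,1); h0:-2=+1→(1,1)*; h0:-3=-1→(0,1); h1:-1=-1→(3,0)
ply 2, X at (1,1) | h0:-1=-1→(0,1)*; h1:-1=-1→(1,0)
ply 3, O at (0,1) | h1:-1=+1→(0,0)*
ply 4: (0,0) is terminal -1 (X); from (3,1) depth 6

O winning at [(3,1)]: True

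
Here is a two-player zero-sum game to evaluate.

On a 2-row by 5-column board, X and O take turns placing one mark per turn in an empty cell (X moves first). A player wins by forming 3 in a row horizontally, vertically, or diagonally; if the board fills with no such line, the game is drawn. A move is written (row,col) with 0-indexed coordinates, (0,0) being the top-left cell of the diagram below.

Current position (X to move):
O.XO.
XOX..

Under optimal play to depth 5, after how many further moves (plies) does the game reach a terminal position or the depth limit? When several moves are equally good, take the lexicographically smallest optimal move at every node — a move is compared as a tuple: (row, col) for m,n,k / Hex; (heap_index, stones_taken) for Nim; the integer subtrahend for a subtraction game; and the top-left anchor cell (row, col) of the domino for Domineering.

p1 X@[O.XO./XOX..]: (0,1)[OXXO./XOX..]+0* (0,4)[O.XOX/XOX..]+0 (1,3)[O.XO./XOXX.]+0 (1,4)[O.XO./XOX.X]+0
p2 O@[OXXO./XOX..]: (0,4)[OXXOO/XOX..]+0* (1,3)[OXXO./XOXO.]+0 (1,4)[OXXO./XOX.O]+0
p3 X@[OXXOO/XOX..]: (1,3)[OXXOO/XOXX.]+0* (1,4)[OXXOO/XOX.X]+0
p4 O@[OXXOO/XOXX.]: (1,4)[OXXOO/XOXXO]+0*
p5 X@[OXXOO/XOXXO] terminal +0; root [O.XO./XOX..] d5

PV length from [O.XO./XOX..]: 4 plies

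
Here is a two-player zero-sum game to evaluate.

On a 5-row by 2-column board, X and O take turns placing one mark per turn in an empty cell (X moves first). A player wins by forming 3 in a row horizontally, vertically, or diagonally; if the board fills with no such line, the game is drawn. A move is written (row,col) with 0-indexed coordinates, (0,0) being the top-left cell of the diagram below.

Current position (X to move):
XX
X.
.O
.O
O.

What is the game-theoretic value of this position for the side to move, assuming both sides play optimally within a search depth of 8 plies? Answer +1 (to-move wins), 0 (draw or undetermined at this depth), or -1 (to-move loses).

p1 X@[XX/X./.O/.O/O.]: (1,1)[XX/XX/.O/.O/O.]-1 (2,0)[XX/X./XO/.O/O.]+1* (3,0)[XX/X./.O/XO/O.]-1 (4,1)[XX/X./.O/.O/OX]-1
p2 O@[XX/X./XO/.O/O.] terminal -1; root [XX/X./.O/.O/O.] d8

value(XX/X./.O/.O/O., X) = +1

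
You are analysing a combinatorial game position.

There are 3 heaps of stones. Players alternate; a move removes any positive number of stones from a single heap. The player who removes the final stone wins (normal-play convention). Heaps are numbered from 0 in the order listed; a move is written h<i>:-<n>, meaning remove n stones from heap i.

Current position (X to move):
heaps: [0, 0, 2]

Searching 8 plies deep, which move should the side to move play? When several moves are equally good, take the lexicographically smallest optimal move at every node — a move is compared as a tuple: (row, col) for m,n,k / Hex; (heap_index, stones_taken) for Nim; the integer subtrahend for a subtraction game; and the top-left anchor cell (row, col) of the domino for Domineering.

[(0,0,2)] X move#1: h2:-1:-1/(0,0,1), h2:-2:+1/(0,0,0)*
[(0,0,0)] end (terminal -1, O#2); searched (0,0,2) to 8

X's best at [(0,0,2)]: h2:-2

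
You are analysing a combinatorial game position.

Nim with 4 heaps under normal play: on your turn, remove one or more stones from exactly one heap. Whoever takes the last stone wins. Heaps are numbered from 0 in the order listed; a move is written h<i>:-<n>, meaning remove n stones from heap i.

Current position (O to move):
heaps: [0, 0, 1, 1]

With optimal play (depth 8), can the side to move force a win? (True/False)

ply 1, O at (0,0,1,1) | h2:-1=-1→(0,0,0,1)*; h3:-1=-1→(0,0,1,0)
ply 2, X at (0,0,0,1) | h3:-1=+1→(0,0,0,0)*
ply 3: (0,0,0,0) is terminal -1 (O); from (0,0,1,1) depth 8

O winning at [(0,0,1,1)]: False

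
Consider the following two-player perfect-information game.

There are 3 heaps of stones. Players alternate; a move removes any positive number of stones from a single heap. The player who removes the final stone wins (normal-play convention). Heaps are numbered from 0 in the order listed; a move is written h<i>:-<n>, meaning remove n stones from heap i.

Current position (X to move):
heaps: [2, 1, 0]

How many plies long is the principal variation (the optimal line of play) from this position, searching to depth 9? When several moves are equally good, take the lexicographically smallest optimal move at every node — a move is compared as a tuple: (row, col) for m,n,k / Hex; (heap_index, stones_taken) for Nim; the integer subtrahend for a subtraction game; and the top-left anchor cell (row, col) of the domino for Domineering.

PV length from [(2,1,0)]: 3 plies

p1 X@[(2,1,0)]: h0:-1[(1,1,0)]+1* h0:-2[(0,1,0)]-1 h1:-1[(2,0,0)]-1
p2 O@[(1,1,0)]: h0:-1[(0,1,0)]-1* h1:-1[(1,0,0)]-1
p3 X@[(0,1,0)]: h1:-1[(0,0,0)]+1*
p4 O@[(0,0,0)] terminal -1; root [(2,1,0)] d9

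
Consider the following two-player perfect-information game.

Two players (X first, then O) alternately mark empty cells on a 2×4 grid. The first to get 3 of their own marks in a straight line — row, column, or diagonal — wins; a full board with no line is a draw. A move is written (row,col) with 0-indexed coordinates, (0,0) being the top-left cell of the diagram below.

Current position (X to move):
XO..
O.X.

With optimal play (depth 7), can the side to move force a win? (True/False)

X winning at [XO../O.X.]: False

[XO../O.X.] X move#1: (0,2):+0/XOX./O.X.*, (0,3):+0/XO.X/O.X., (1,1):+0/XO../OXX., (1,3):+0/XO../O.XX
[XOX./O.X.] O move#2: (0,3):+0/XOXO/O.X.*, (1,1):+0/XOX./OOX., (1,3):+0/XOX./O.XO
[XOXO/O.X.] X move#3: (1,1):+0/XOXO/OXX.*, (1,3):+0/XOXO/O.XX
[XOXO/OXX.] O move#4: (1,3):+0/XOXO/OXXO*
[XOXO/OXXO] end (terminal +0, X#5); searched XO../O.X. to 7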